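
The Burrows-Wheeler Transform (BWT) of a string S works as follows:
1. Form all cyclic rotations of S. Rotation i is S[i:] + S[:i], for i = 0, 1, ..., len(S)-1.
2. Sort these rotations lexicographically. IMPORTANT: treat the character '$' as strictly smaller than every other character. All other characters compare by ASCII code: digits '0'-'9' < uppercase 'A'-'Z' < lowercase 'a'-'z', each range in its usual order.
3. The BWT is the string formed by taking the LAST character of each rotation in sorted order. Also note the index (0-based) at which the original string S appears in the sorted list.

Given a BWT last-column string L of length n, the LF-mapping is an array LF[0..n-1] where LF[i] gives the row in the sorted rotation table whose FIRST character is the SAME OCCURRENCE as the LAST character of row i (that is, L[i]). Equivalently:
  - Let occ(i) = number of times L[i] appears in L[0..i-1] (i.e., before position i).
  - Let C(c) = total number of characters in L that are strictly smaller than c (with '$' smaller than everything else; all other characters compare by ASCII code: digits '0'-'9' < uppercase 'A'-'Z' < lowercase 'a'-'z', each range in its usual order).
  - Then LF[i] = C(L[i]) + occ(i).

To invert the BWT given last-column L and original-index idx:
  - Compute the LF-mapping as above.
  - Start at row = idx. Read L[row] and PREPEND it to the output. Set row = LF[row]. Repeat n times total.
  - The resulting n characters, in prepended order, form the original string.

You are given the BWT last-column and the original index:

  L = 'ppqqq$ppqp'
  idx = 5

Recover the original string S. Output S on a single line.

LF mapping: 1 2 6 7 8 0 3 4 9 5
Walk LF starting at row 5, prepending L[row]:
  step 1: row=5, L[5]='$', prepend. Next row=LF[5]=0
  step 2: row=0, L[0]='p', prepend. Next row=LF[0]=1
  step 3: row=1, L[1]='p', prepend. Next row=LF[1]=2
  step 4: row=2, L[2]='q', prepend. Next row=LF[2]=6
  step 5: row=6, L[6]='p', prepend. Next row=LF[6]=3
  step 6: row=3, L[3]='q', prepend. Next row=LF[3]=7
  step 7: row=7, L[7]='p', prepend. Next row=LF[7]=4
  step 8: row=4, L[4]='q', prepend. Next row=LF[4]=8
  step 9: row=8, L[8]='q', prepend. Next row=LF[8]=9
  step 10: row=9, L[9]='p', prepend. Next row=LF[9]=5
Reversed output: pqqpqpqpp$

Answer: pqqpqpqpp$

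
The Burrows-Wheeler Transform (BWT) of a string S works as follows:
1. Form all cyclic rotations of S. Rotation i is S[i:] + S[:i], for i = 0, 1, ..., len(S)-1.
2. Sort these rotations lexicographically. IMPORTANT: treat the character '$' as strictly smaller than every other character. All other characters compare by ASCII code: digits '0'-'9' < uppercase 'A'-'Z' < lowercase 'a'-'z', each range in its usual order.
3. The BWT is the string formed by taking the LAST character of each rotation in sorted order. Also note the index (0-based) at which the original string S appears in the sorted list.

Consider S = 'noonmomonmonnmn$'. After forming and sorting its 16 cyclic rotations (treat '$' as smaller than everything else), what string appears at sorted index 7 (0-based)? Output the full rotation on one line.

Answer: nmomonmonnmn$noo

Derivation:
All 16 rotations (rotation i = S[i:]+S[:i]):
  rot[0] = noonmomonmonnmn$
  rot[1] = oonmomonmonnmn$n
  rot[2] = onmomonmonnmn$no
  rot[3] = nmomonmonnmn$noo
  rot[4] = momonmonnmn$noon
  rot[5] = omonmonnmn$noonm
  rot[6] = monmonnmn$noonmo
  rot[7] = onmonnmn$noonmom
  rot[8] = nmonnmn$noonmomo
  rot[9] = monnmn$noonmomon
  rot[10] = onnmn$noonmomonm
  rot[11] = nnmn$noonmomonmo
  rot[12] = nmn$noonmomonmon
  rot[13] = mn$noonmomonmonn
  rot[14] = n$noonmomonmonnm
  rot[15] = $noonmomonmonnmn
Sorted (with $ < everything):
  sorted[0] = $noonmomonmonnmn
  sorted[1] = mn$noonmomonmonn
  sorted[2] = momonmonnmn$noon
  sorted[3] = monmonnmn$noonmo
  sorted[4] = monnmn$noonmomon
  sorted[5] = n$noonmomonmonnm
  sorted[6] = nmn$noonmomonmon
  sorted[7] = nmomonmonnmn$noo
  sorted[8] = nmonnmn$noonmomo
  sorted[9] = nnmn$noonmomonmo
  sorted[10] = noonmomonmonnmn$
  sorted[11] = omonmonnmn$noonm
  sorted[12] = onmomonmonnmn$no
  sorted[13] = onmonnmn$noonmom
  sorted[14] = onnmn$noonmomonm
  sorted[15] = oonmomonmonnmn$n
sorted[7] = nmomonmonnmn$noo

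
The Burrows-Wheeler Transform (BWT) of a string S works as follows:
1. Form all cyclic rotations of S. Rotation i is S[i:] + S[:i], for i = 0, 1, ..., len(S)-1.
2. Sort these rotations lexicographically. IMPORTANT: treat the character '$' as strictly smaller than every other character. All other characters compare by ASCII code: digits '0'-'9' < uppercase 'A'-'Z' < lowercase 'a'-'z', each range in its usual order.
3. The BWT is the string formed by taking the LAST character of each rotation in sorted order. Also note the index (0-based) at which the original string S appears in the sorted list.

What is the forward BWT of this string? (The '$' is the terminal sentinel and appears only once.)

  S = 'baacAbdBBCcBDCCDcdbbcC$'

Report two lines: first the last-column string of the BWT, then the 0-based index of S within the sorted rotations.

Answer: CcdBccDCBBCba$dbAaCbDbc
13

Derivation:
All 23 rotations (rotation i = S[i:]+S[:i]):
  rot[0] = baacAbdBBCcBDCCDcdbbcC$
  rot[1] = aacAbdBBCcBDCCDcdbbcC$b
  rot[2] = acAbdBBCcBDCCDcdbbcC$ba
  rot[3] = cAbdBBCcBDCCDcdbbcC$baa
  rot[4] = AbdBBCcBDCCDcdbbcC$baac
  rot[5] = bdBBCcBDCCDcdbbcC$baacA
  rot[6] = dBBCcBDCCDcdbbcC$baacAb
  rot[7] = BBCcBDCCDcdbbcC$baacAbd
  rot[8] = BCcBDCCDcdbbcC$baacAbdB
  rot[9] = CcBDCCDcdbbcC$baacAbdBB
  rot[10] = cBDCCDcdbbcC$baacAbdBBC
  rot[11] = BDCCDcdbbcC$baacAbdBBCc
  rot[12] = DCCDcdbbcC$baacAbdBBCcB
  rot[13] = CCDcdbbcC$baacAbdBBCcBD
  rot[14] = CDcdbbcC$baacAbdBBCcBDC
  rot[15] = DcdbbcC$baacAbdBBCcBDCC
  rot[16] = cdbbcC$baacAbdBBCcBDCCD
  rot[17] = dbbcC$baacAbdBBCcBDCCDc
  rot[18] = bbcC$baacAbdBBCcBDCCDcd
  rot[19] = bcC$baacAbdBBCcBDCCDcdb
  rot[20] = cC$baacAbdBBCcBDCCDcdbb
  rot[21] = C$baacAbdBBCcBDCCDcdbbc
  rot[22] = $baacAbdBBCcBDCCDcdbbcC
Sorted (with $ < everything):
  sorted[0] = $baacAbdBBCcBDCCDcdbbcC  (last char: 'C')
  sorted[1] = AbdBBCcBDCCDcdbbcC$baac  (last char: 'c')
  sorted[2] = BBCcBDCCDcdbbcC$baacAbd  (last char: 'd')
  sorted[3] = BCcBDCCDcdbbcC$baacAbdB  (last char: 'B')
  sorted[4] = BDCCDcdbbcC$baacAbdBBCc  (last char: 'c')
  sorted[5] = C$baacAbdBBCcBDCCDcdbbc  (last char: 'c')
  sorted[6] = CCDcdbbcC$baacAbdBBCcBD  (last char: 'D')
  sorted[7] = CDcdbbcC$baacAbdBBCcBDC  (last char: 'C')
  sorted[8] = CcBDCCDcdbbcC$baacAbdBB  (last char: 'B')
  sorted[9] = DCCDcdbbcC$baacAbdBBCcB  (last char: 'B')
  sorted[10] = DcdbbcC$baacAbdBBCcBDCC  (last char: 'C')
  sorted[11] = aacAbdBBCcBDCCDcdbbcC$b  (last char: 'b')
  sorted[12] = acAbdBBCcBDCCDcdbbcC$ba  (last char: 'a')
  sorted[13] = baacAbdBBCcBDCCDcdbbcC$  (last char: '$')
  sorted[14] = bbcC$baacAbdBBCcBDCCDcd  (last char: 'd')
  sorted[15] = bcC$baacAbdBBCcBDCCDcdb  (last char: 'b')
  sorted[16] = bdBBCcBDCCDcdbbcC$baacA  (last char: 'A')
  sorted[17] = cAbdBBCcBDCCDcdbbcC$baa  (last char: 'a')
  sorted[18] = cBDCCDcdbbcC$baacAbdBBC  (last char: 'C')
  sorted[19] = cC$baacAbdBBCcBDCCDcdbb  (last char: 'b')
  sorted[20] = cdbbcC$baacAbdBBCcBDCCD  (last char: 'D')
  sorted[21] = dBBCcBDCCDcdbbcC$baacAb  (last char: 'b')
  sorted[22] = dbbcC$baacAbdBBCcBDCCDc  (last char: 'c')
Last column: CcdBccDCBBCba$dbAaCbDbc
Original string S is at sorted index 13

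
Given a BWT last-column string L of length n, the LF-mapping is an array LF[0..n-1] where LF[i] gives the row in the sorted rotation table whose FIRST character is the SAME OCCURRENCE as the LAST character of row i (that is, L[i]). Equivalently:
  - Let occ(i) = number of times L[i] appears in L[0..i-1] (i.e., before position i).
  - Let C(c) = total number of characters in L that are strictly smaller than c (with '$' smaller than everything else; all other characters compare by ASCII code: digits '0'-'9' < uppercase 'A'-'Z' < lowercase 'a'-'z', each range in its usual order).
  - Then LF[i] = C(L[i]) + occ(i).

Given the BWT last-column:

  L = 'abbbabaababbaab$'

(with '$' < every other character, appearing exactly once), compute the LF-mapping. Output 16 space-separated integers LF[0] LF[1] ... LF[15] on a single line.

Char counts: '$':1, 'a':7, 'b':8
C (first-col start): C('$')=0, C('a')=1, C('b')=8
L[0]='a': occ=0, LF[0]=C('a')+0=1+0=1
L[1]='b': occ=0, LF[1]=C('b')+0=8+0=8
L[2]='b': occ=1, LF[2]=C('b')+1=8+1=9
L[3]='b': occ=2, LF[3]=C('b')+2=8+2=10
L[4]='a': occ=1, LF[4]=C('a')+1=1+1=2
L[5]='b': occ=3, LF[5]=C('b')+3=8+3=11
L[6]='a': occ=2, LF[6]=C('a')+2=1+2=3
L[7]='a': occ=3, LF[7]=C('a')+3=1+3=4
L[8]='b': occ=4, LF[8]=C('b')+4=8+4=12
L[9]='a': occ=4, LF[9]=C('a')+4=1+4=5
L[10]='b': occ=5, LF[10]=C('b')+5=8+5=13
L[11]='b': occ=6, LF[11]=C('b')+6=8+6=14
L[12]='a': occ=5, LF[12]=C('a')+5=1+5=6
L[13]='a': occ=6, LF[13]=C('a')+6=1+6=7
L[14]='b': occ=7, LF[14]=C('b')+7=8+7=15
L[15]='$': occ=0, LF[15]=C('$')+0=0+0=0

Answer: 1 8 9 10 2 11 3 4 12 5 13 14 6 7 15 0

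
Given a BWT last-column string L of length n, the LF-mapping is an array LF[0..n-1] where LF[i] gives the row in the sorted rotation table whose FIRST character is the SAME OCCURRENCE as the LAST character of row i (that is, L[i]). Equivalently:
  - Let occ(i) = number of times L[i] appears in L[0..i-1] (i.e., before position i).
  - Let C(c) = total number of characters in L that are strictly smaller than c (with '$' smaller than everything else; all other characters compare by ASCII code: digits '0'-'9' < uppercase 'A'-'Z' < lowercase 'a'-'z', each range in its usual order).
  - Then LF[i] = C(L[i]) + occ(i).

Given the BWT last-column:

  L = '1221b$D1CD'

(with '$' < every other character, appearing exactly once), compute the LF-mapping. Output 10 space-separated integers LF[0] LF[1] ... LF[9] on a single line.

Char counts: '$':1, '1':3, '2':2, 'C':1, 'D':2, 'b':1
C (first-col start): C('$')=0, C('1')=1, C('2')=4, C('C')=6, C('D')=7, C('b')=9
L[0]='1': occ=0, LF[0]=C('1')+0=1+0=1
L[1]='2': occ=0, LF[1]=C('2')+0=4+0=4
L[2]='2': occ=1, LF[2]=C('2')+1=4+1=5
L[3]='1': occ=1, LF[3]=C('1')+1=1+1=2
L[4]='b': occ=0, LF[4]=C('b')+0=9+0=9
L[5]='$': occ=0, LF[5]=C('$')+0=0+0=0
L[6]='D': occ=0, LF[6]=C('D')+0=7+0=7
L[7]='1': occ=2, LF[7]=C('1')+2=1+2=3
L[8]='C': occ=0, LF[8]=C('C')+0=6+0=6
L[9]='D': occ=1, LF[9]=C('D')+1=7+1=8

Answer: 1 4 5 2 9 0 7 3 6 8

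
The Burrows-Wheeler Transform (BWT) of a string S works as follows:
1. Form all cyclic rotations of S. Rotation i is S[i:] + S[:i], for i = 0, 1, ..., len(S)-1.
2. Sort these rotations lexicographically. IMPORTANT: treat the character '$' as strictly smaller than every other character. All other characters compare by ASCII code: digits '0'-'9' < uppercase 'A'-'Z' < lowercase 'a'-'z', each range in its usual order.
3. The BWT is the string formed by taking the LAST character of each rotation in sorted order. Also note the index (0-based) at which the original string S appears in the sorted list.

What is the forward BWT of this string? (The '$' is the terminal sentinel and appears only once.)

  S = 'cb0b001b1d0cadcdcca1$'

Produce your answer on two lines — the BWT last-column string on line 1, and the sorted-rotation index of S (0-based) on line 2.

Answer: 1b0bda0bcc0c1c0$dd1ca
15

Derivation:
All 21 rotations (rotation i = S[i:]+S[:i]):
  rot[0] = cb0b001b1d0cadcdcca1$
  rot[1] = b0b001b1d0cadcdcca1$c
  rot[2] = 0b001b1d0cadcdcca1$cb
  rot[3] = b001b1d0cadcdcca1$cb0
  rot[4] = 001b1d0cadcdcca1$cb0b
  rot[5] = 01b1d0cadcdcca1$cb0b0
  rot[6] = 1b1d0cadcdcca1$cb0b00
  rot[7] = b1d0cadcdcca1$cb0b001
  rot[8] = 1d0cadcdcca1$cb0b001b
  rot[9] = d0cadcdcca1$cb0b001b1
  rot[10] = 0cadcdcca1$cb0b001b1d
  rot[11] = cadcdcca1$cb0b001b1d0
  rot[12] = adcdcca1$cb0b001b1d0c
  rot[13] = dcdcca1$cb0b001b1d0ca
  rot[14] = cdcca1$cb0b001b1d0cad
  rot[15] = dcca1$cb0b001b1d0cadc
  rot[16] = cca1$cb0b001b1d0cadcd
  rot[17] = ca1$cb0b001b1d0cadcdc
  rot[18] = a1$cb0b001b1d0cadcdcc
  rot[19] = 1$cb0b001b1d0cadcdcca
  rot[20] = $cb0b001b1d0cadcdcca1
Sorted (with $ < everything):
  sorted[0] = $cb0b001b1d0cadcdcca1  (last char: '1')
  sorted[1] = 001b1d0cadcdcca1$cb0b  (last char: 'b')
  sorted[2] = 01b1d0cadcdcca1$cb0b0  (last char: '0')
  sorted[3] = 0b001b1d0cadcdcca1$cb  (last char: 'b')
  sorted[4] = 0cadcdcca1$cb0b001b1d  (last char: 'd')
  sorted[5] = 1$cb0b001b1d0cadcdcca  (last char: 'a')
  sorted[6] = 1b1d0cadcdcca1$cb0b00  (last char: '0')
  sorted[7] = 1d0cadcdcca1$cb0b001b  (last char: 'b')
  sorted[8] = a1$cb0b001b1d0cadcdcc  (last char: 'c')
  sorted[9] = adcdcca1$cb0b001b1d0c  (last char: 'c')
  sorted[10] = b001b1d0cadcdcca1$cb0  (last char: '0')
  sorted[11] = b0b001b1d0cadcdcca1$c  (last char: 'c')
  sorted[12] = b1d0cadcdcca1$cb0b001  (last char: '1')
  sorted[13] = ca1$cb0b001b1d0cadcdc  (last char: 'c')
  sorted[14] = cadcdcca1$cb0b001b1d0  (last char: '0')
  sorted[15] = cb0b001b1d0cadcdcca1$  (last char: '$')
  sorted[16] = cca1$cb0b001b1d0cadcd  (last char: 'd')
  sorted[17] = cdcca1$cb0b001b1d0cad  (last char: 'd')
  sorted[18] = d0cadcdcca1$cb0b001b1  (last char: '1')
  sorted[19] = dcca1$cb0b001b1d0cadc  (last char: 'c')
  sorted[20] = dcdcca1$cb0b001b1d0ca  (last char: 'a')
Last column: 1b0bda0bcc0c1c0$dd1ca
Original string S is at sorted index 15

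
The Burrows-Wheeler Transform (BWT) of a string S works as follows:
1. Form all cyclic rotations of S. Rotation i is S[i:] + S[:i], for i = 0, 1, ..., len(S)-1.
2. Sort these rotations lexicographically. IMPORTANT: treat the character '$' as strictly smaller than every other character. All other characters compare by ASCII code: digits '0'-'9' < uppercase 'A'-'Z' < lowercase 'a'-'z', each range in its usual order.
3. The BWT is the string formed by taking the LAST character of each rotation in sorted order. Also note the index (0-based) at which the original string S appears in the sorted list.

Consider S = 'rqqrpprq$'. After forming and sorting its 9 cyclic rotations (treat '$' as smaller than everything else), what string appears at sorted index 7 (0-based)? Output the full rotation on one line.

Answer: rq$rqqrpp

Derivation:
All 9 rotations (rotation i = S[i:]+S[:i]):
  rot[0] = rqqrpprq$
  rot[1] = qqrpprq$r
  rot[2] = qrpprq$rq
  rot[3] = rpprq$rqq
  rot[4] = pprq$rqqr
  rot[5] = prq$rqqrp
  rot[6] = rq$rqqrpp
  rot[7] = q$rqqrppr
  rot[8] = $rqqrpprq
Sorted (with $ < everything):
  sorted[0] = $rqqrpprq
  sorted[1] = pprq$rqqr
  sorted[2] = prq$rqqrp
  sorted[3] = q$rqqrppr
  sorted[4] = qqrpprq$r
  sorted[5] = qrpprq$rq
  sorted[6] = rpprq$rqq
  sorted[7] = rq$rqqrpp
  sorted[8] = rqqrpprq$
sorted[7] = rq$rqqrpp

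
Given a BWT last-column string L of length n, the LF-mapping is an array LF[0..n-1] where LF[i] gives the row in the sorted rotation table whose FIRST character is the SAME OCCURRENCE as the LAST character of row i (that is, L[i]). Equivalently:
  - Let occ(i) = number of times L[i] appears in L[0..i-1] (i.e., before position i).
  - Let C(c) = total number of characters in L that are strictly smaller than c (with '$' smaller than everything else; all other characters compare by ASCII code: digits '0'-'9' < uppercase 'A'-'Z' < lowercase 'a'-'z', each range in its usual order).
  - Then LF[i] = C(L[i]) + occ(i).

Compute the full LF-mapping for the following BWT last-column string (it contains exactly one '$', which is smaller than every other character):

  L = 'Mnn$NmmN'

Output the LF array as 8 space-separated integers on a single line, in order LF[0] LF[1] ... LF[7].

Char counts: '$':1, 'M':1, 'N':2, 'm':2, 'n':2
C (first-col start): C('$')=0, C('M')=1, C('N')=2, C('m')=4, C('n')=6
L[0]='M': occ=0, LF[0]=C('M')+0=1+0=1
L[1]='n': occ=0, LF[1]=C('n')+0=6+0=6
L[2]='n': occ=1, LF[2]=C('n')+1=6+1=7
L[3]='$': occ=0, LF[3]=C('$')+0=0+0=0
L[4]='N': occ=0, LF[4]=C('N')+0=2+0=2
L[5]='m': occ=0, LF[5]=C('m')+0=4+0=4
L[6]='m': occ=1, LF[6]=C('m')+1=4+1=5
L[7]='N': occ=1, LF[7]=C('N')+1=2+1=3

Answer: 1 6 7 0 2 4 5 3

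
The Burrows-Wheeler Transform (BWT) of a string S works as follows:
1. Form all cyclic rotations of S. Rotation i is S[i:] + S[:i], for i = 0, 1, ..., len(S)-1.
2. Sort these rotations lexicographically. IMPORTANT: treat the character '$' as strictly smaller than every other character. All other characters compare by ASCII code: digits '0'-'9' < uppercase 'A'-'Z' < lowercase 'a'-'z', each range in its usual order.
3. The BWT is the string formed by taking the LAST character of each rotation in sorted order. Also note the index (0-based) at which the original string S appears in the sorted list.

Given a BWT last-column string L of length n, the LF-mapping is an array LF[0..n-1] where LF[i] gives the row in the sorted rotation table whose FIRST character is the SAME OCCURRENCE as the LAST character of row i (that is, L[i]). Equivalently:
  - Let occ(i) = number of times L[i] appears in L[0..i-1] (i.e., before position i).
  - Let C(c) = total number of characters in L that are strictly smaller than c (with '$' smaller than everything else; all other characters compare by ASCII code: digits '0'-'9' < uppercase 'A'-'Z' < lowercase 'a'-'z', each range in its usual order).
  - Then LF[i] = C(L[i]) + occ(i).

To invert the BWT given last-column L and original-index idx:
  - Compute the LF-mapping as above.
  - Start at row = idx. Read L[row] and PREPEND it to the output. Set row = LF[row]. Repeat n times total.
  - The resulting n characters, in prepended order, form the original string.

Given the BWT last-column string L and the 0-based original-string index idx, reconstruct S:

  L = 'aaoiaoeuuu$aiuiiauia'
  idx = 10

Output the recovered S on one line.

Answer: ioauiaaiueauuiiuoaa$

Derivation:
LF mapping: 1 2 13 8 3 14 7 15 16 17 0 4 9 18 10 11 5 19 12 6
Walk LF starting at row 10, prepending L[row]:
  step 1: row=10, L[10]='$', prepend. Next row=LF[10]=0
  step 2: row=0, L[0]='a', prepend. Next row=LF[0]=1
  step 3: row=1, L[1]='a', prepend. Next row=LF[1]=2
  step 4: row=2, L[2]='o', prepend. Next row=LF[2]=13
  step 5: row=13, L[13]='u', prepend. Next row=LF[13]=18
  step 6: row=18, L[18]='i', prepend. Next row=LF[18]=12
  step 7: row=12, L[12]='i', prepend. Next row=LF[12]=9
  step 8: row=9, L[9]='u', prepend. Next row=LF[9]=17
  step 9: row=17, L[17]='u', prepend. Next row=LF[17]=19
  step 10: row=19, L[19]='a', prepend. Next row=LF[19]=6
  step 11: row=6, L[6]='e', prepend. Next row=LF[6]=7
  step 12: row=7, L[7]='u', prepend. Next row=LF[7]=15
  step 13: row=15, L[15]='i', prepend. Next row=LF[15]=11
  step 14: row=11, L[11]='a', prepend. Next row=LF[11]=4
  step 15: row=4, L[4]='a', prepend. Next row=LF[4]=3
  step 16: row=3, L[3]='i', prepend. Next row=LF[3]=8
  step 17: row=8, L[8]='u', prepend. Next row=LF[8]=16
  step 18: row=16, L[16]='a', prepend. Next row=LF[16]=5
  step 19: row=5, L[5]='o', prepend. Next row=LF[5]=14
  step 20: row=14, L[14]='i', prepend. Next row=LF[14]=10
Reversed output: ioauiaaiueauuiiuoaa$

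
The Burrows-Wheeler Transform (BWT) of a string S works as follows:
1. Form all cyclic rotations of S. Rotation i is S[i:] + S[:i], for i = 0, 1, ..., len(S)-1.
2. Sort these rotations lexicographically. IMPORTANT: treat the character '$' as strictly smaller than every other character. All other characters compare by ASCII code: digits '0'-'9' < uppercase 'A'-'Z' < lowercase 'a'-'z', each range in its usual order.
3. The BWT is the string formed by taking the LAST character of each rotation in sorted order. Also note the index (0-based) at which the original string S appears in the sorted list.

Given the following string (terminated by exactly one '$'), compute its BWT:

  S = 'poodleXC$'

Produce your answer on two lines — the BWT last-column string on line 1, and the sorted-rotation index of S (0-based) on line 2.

Answer: CXeoldop$
8

Derivation:
All 9 rotations (rotation i = S[i:]+S[:i]):
  rot[0] = poodleXC$
  rot[1] = oodleXC$p
  rot[2] = odleXC$po
  rot[3] = dleXC$poo
  rot[4] = leXC$pood
  rot[5] = eXC$poodl
  rot[6] = XC$poodle
  rot[7] = C$poodleX
  rot[8] = $poodleXC
Sorted (with $ < everything):
  sorted[0] = $poodleXC  (last char: 'C')
  sorted[1] = C$poodleX  (last char: 'X')
  sorted[2] = XC$poodle  (last char: 'e')
  sorted[3] = dleXC$poo  (last char: 'o')
  sorted[4] = eXC$poodl  (last char: 'l')
  sorted[5] = leXC$pood  (last char: 'd')
  sorted[6] = odleXC$po  (last char: 'o')
  sorted[7] = oodleXC$p  (last char: 'p')
  sorted[8] = poodleXC$  (last char: '$')
Last column: CXeoldop$
Original string S is at sorted index 8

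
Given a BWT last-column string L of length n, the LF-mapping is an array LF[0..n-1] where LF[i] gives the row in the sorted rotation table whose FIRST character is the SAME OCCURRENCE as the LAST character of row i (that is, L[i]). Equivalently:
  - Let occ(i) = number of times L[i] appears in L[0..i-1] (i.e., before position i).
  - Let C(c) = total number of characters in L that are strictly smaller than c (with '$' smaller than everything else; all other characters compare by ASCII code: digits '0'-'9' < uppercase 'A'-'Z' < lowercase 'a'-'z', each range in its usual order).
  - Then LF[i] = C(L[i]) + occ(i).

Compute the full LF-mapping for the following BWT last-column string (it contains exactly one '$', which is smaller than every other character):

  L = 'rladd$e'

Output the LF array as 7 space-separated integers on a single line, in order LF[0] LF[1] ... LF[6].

Answer: 6 5 1 2 3 0 4

Derivation:
Char counts: '$':1, 'a':1, 'd':2, 'e':1, 'l':1, 'r':1
C (first-col start): C('$')=0, C('a')=1, C('d')=2, C('e')=4, C('l')=5, C('r')=6
L[0]='r': occ=0, LF[0]=C('r')+0=6+0=6
L[1]='l': occ=0, LF[1]=C('l')+0=5+0=5
L[2]='a': occ=0, LF[2]=C('a')+0=1+0=1
L[3]='d': occ=0, LF[3]=C('d')+0=2+0=2
L[4]='d': occ=1, LF[4]=C('d')+1=2+1=3
L[5]='$': occ=0, LF[5]=C('$')+0=0+0=0
L[6]='e': occ=0, LF[6]=C('e')+0=4+0=4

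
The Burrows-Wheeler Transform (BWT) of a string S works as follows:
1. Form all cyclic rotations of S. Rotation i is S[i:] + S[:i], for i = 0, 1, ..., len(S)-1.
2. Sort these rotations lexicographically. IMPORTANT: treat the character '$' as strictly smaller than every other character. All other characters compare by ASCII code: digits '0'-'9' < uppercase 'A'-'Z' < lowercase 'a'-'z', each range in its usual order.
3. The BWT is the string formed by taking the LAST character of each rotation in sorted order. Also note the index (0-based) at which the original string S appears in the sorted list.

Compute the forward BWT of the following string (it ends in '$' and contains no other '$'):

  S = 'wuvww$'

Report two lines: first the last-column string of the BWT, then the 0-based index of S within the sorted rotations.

Answer: wwuw$v
4

Derivation:
All 6 rotations (rotation i = S[i:]+S[:i]):
  rot[0] = wuvww$
  rot[1] = uvww$w
  rot[2] = vww$wu
  rot[3] = ww$wuv
  rot[4] = w$wuvw
  rot[5] = $wuvww
Sorted (with $ < everything):
  sorted[0] = $wuvww  (last char: 'w')
  sorted[1] = uvww$w  (last char: 'w')
  sorted[2] = vww$wu  (last char: 'u')
  sorted[3] = w$wuvw  (last char: 'w')
  sorted[4] = wuvww$  (last char: '$')
  sorted[5] = ww$wuv  (last char: 'v')
Last column: wwuw$v
Original string S is at sorted index 4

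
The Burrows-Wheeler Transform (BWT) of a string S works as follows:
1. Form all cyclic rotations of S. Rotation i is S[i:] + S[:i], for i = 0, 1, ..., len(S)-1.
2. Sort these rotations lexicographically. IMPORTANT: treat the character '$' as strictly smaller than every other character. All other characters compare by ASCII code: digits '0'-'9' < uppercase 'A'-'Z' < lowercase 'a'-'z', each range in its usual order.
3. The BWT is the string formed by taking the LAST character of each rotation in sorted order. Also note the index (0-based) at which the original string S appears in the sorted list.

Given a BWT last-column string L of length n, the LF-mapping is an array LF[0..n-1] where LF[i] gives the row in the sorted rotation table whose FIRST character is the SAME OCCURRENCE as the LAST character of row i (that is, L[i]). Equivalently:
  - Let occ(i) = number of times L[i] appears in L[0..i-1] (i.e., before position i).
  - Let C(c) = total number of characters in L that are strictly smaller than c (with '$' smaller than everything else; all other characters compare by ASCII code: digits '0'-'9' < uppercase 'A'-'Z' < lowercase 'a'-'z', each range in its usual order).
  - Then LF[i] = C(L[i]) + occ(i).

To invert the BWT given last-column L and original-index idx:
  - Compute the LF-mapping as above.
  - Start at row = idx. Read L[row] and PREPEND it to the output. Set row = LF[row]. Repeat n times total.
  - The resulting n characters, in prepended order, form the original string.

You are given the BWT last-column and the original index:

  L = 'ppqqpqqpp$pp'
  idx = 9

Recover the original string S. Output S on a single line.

LF mapping: 1 2 8 9 3 10 11 4 5 0 6 7
Walk LF starting at row 9, prepending L[row]:
  step 1: row=9, L[9]='$', prepend. Next row=LF[9]=0
  step 2: row=0, L[0]='p', prepend. Next row=LF[0]=1
  step 3: row=1, L[1]='p', prepend. Next row=LF[1]=2
  step 4: row=2, L[2]='q', prepend. Next row=LF[2]=8
  step 5: row=8, L[8]='p', prepend. Next row=LF[8]=5
  step 6: row=5, L[5]='q', prepend. Next row=LF[5]=10
  step 7: row=10, L[10]='p', prepend. Next row=LF[10]=6
  step 8: row=6, L[6]='q', prepend. Next row=LF[6]=11
  step 9: row=11, L[11]='p', prepend. Next row=LF[11]=7
  step 10: row=7, L[7]='p', prepend. Next row=LF[7]=4
  step 11: row=4, L[4]='p', prepend. Next row=LF[4]=3
  step 12: row=3, L[3]='q', prepend. Next row=LF[3]=9
Reversed output: qpppqpqpqpp$

Answer: qpppqpqpqpp$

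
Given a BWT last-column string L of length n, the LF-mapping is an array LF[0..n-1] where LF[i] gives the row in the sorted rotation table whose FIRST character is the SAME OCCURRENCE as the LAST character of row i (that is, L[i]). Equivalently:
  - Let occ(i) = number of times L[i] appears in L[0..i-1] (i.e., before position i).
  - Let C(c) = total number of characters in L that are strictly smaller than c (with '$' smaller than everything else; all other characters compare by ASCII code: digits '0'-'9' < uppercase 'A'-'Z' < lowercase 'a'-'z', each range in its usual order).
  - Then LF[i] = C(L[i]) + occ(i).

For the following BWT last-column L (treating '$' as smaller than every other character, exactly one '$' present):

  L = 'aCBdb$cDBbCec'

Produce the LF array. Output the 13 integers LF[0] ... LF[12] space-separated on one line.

Char counts: '$':1, 'B':2, 'C':2, 'D':1, 'a':1, 'b':2, 'c':2, 'd':1, 'e':1
C (first-col start): C('$')=0, C('B')=1, C('C')=3, C('D')=5, C('a')=6, C('b')=7, C('c')=9, C('d')=11, C('e')=12
L[0]='a': occ=0, LF[0]=C('a')+0=6+0=6
L[1]='C': occ=0, LF[1]=C('C')+0=3+0=3
L[2]='B': occ=0, LF[2]=C('B')+0=1+0=1
L[3]='d': occ=0, LF[3]=C('d')+0=11+0=11
L[4]='b': occ=0, LF[4]=C('b')+0=7+0=7
L[5]='$': occ=0, LF[5]=C('$')+0=0+0=0
L[6]='c': occ=0, LF[6]=C('c')+0=9+0=9
L[7]='D': occ=0, LF[7]=C('D')+0=5+0=5
L[8]='B': occ=1, LF[8]=C('B')+1=1+1=2
L[9]='b': occ=1, LF[9]=C('b')+1=7+1=8
L[10]='C': occ=1, LF[10]=C('C')+1=3+1=4
L[11]='e': occ=0, LF[11]=C('e')+0=12+0=12
L[12]='c': occ=1, LF[12]=C('c')+1=9+1=10

Answer: 6 3 1 11 7 0 9 5 2 8 4 12 10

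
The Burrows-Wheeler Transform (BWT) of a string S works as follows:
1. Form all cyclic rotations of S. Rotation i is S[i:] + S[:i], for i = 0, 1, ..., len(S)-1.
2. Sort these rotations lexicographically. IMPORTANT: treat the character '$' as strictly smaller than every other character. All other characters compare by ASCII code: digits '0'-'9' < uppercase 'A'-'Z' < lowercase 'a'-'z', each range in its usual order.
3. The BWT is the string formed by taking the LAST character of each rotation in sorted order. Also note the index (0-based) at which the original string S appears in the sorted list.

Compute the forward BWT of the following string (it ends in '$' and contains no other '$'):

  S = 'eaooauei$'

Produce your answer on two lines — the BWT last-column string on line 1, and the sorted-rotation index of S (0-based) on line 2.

Answer: ieo$ueoaa
3

Derivation:
All 9 rotations (rotation i = S[i:]+S[:i]):
  rot[0] = eaooauei$
  rot[1] = aooauei$e
  rot[2] = ooauei$ea
  rot[3] = oauei$eao
  rot[4] = auei$eaoo
  rot[5] = uei$eaooa
  rot[6] = ei$eaooau
  rot[7] = i$eaooaue
  rot[8] = $eaooauei
Sorted (with $ < everything):
  sorted[0] = $eaooauei  (last char: 'i')
  sorted[1] = aooauei$e  (last char: 'e')
  sorted[2] = auei$eaoo  (last char: 'o')
  sorted[3] = eaooauei$  (last char: '$')
  sorted[4] = ei$eaooau  (last char: 'u')
  sorted[5] = i$eaooaue  (last char: 'e')
  sorted[6] = oauei$eao  (last char: 'o')
  sorted[7] = ooauei$ea  (last char: 'a')
  sorted[8] = uei$eaooa  (last char: 'a')
Last column: ieo$ueoaa
Original string S is at sorted index 3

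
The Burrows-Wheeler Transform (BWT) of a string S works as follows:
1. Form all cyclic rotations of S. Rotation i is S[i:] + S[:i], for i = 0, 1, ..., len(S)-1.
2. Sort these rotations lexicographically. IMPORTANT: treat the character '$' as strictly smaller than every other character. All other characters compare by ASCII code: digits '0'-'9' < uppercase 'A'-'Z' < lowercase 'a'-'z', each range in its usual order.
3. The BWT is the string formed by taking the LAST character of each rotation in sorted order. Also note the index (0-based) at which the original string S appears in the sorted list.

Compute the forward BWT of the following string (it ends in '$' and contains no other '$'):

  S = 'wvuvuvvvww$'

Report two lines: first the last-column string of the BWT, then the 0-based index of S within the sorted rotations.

Answer: wvvwuuvvw$v
9

Derivation:
All 11 rotations (rotation i = S[i:]+S[:i]):
  rot[0] = wvuvuvvvww$
  rot[1] = vuvuvvvww$w
  rot[2] = uvuvvvww$wv
  rot[3] = vuvvvww$wvu
  rot[4] = uvvvww$wvuv
  rot[5] = vvvww$wvuvu
  rot[6] = vvww$wvuvuv
  rot[7] = vww$wvuvuvv
  rot[8] = ww$wvuvuvvv
  rot[9] = w$wvuvuvvvw
  rot[10] = $wvuvuvvvww
Sorted (with $ < everything):
  sorted[0] = $wvuvuvvvww  (last char: 'w')
  sorted[1] = uvuvvvww$wv  (last char: 'v')
  sorted[2] = uvvvww$wvuv  (last char: 'v')
  sorted[3] = vuvuvvvww$w  (last char: 'w')
  sorted[4] = vuvvvww$wvu  (last char: 'u')
  sorted[5] = vvvww$wvuvu  (last char: 'u')
  sorted[6] = vvww$wvuvuv  (last char: 'v')
  sorted[7] = vww$wvuvuvv  (last char: 'v')
  sorted[8] = w$wvuvuvvvw  (last char: 'w')
  sorted[9] = wvuvuvvvww$  (last char: '$')
  sorted[10] = ww$wvuvuvvv  (last char: 'v')
Last column: wvvwuuvvw$v
Original string S is at sorted index 9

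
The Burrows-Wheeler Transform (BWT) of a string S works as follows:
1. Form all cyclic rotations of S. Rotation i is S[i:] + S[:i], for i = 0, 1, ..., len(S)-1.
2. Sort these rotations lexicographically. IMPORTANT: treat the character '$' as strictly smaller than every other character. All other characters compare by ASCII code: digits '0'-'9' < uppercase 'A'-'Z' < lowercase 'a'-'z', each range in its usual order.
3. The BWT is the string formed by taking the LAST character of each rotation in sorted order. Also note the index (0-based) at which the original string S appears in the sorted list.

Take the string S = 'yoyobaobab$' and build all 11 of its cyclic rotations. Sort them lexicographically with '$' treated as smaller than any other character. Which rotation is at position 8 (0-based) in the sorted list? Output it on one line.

All 11 rotations (rotation i = S[i:]+S[:i]):
  rot[0] = yoyobaobab$
  rot[1] = oyobaobab$y
  rot[2] = yobaobab$yo
  rot[3] = obaobab$yoy
  rot[4] = baobab$yoyo
  rot[5] = aobab$yoyob
  rot[6] = obab$yoyoba
  rot[7] = bab$yoyobao
  rot[8] = ab$yoyobaob
  rot[9] = b$yoyobaoba
  rot[10] = $yoyobaobab
Sorted (with $ < everything):
  sorted[0] = $yoyobaobab
  sorted[1] = ab$yoyobaob
  sorted[2] = aobab$yoyob
  sorted[3] = b$yoyobaoba
  sorted[4] = bab$yoyobao
  sorted[5] = baobab$yoyo
  sorted[6] = obab$yoyoba
  sorted[7] = obaobab$yoy
  sorted[8] = oyobaobab$y
  sorted[9] = yobaobab$yo
  sorted[10] = yoyobaobab$
sorted[8] = oyobaobab$y

Answer: oyobaobab$y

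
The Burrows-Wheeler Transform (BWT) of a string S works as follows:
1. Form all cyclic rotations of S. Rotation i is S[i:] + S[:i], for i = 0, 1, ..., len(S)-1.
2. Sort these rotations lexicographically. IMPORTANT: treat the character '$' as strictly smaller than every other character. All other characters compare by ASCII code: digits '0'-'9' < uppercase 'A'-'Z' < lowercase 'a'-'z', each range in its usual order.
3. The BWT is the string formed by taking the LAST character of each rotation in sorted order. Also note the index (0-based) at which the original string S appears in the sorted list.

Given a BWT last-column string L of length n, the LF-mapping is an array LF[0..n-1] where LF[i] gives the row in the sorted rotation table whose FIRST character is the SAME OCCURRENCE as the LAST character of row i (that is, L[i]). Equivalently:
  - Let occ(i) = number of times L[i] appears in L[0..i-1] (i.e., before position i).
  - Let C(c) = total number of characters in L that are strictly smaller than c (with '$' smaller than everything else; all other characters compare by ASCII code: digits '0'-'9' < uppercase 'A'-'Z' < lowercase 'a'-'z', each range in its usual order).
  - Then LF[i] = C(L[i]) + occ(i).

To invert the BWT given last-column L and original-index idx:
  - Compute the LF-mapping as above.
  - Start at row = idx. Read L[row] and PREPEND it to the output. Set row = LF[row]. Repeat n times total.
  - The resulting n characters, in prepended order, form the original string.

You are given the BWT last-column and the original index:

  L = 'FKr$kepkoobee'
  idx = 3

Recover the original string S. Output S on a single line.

LF mapping: 1 2 12 0 7 4 11 8 9 10 3 5 6
Walk LF starting at row 3, prepending L[row]:
  step 1: row=3, L[3]='$', prepend. Next row=LF[3]=0
  step 2: row=0, L[0]='F', prepend. Next row=LF[0]=1
  step 3: row=1, L[1]='K', prepend. Next row=LF[1]=2
  step 4: row=2, L[2]='r', prepend. Next row=LF[2]=12
  step 5: row=12, L[12]='e', prepend. Next row=LF[12]=6
  step 6: row=6, L[6]='p', prepend. Next row=LF[6]=11
  step 7: row=11, L[11]='e', prepend. Next row=LF[11]=5
  step 8: row=5, L[5]='e', prepend. Next row=LF[5]=4
  step 9: row=4, L[4]='k', prepend. Next row=LF[4]=7
  step 10: row=7, L[7]='k', prepend. Next row=LF[7]=8
  step 11: row=8, L[8]='o', prepend. Next row=LF[8]=9
  step 12: row=9, L[9]='o', prepend. Next row=LF[9]=10
  step 13: row=10, L[10]='b', prepend. Next row=LF[10]=3
Reversed output: bookkeeperKF$

Answer: bookkeeperKF$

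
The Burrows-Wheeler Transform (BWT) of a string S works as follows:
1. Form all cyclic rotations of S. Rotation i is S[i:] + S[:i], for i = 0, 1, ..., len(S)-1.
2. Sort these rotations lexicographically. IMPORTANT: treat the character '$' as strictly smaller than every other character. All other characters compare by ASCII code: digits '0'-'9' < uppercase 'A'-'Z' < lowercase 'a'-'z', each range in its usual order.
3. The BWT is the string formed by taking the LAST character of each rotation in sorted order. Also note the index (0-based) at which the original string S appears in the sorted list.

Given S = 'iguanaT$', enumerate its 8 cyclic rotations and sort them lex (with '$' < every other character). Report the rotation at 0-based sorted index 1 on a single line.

Answer: T$iguana

Derivation:
All 8 rotations (rotation i = S[i:]+S[:i]):
  rot[0] = iguanaT$
  rot[1] = guanaT$i
  rot[2] = uanaT$ig
  rot[3] = anaT$igu
  rot[4] = naT$igua
  rot[5] = aT$iguan
  rot[6] = T$iguana
  rot[7] = $iguanaT
Sorted (with $ < everything):
  sorted[0] = $iguanaT
  sorted[1] = T$iguana
  sorted[2] = aT$iguan
  sorted[3] = anaT$igu
  sorted[4] = guanaT$i
  sorted[5] = iguanaT$
  sorted[6] = naT$igua
  sorted[7] = uanaT$ig
sorted[1] = T$iguana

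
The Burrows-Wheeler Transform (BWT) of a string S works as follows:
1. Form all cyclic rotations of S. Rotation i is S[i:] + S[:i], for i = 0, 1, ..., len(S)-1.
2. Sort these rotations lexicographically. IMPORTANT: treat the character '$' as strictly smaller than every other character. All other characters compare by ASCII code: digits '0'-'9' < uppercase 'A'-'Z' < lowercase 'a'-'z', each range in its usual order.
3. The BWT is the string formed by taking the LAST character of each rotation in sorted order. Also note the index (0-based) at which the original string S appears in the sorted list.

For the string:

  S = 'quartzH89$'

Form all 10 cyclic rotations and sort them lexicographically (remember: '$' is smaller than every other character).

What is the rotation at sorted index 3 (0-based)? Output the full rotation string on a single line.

All 10 rotations (rotation i = S[i:]+S[:i]):
  rot[0] = quartzH89$
  rot[1] = uartzH89$q
  rot[2] = artzH89$qu
  rot[3] = rtzH89$qua
  rot[4] = tzH89$quar
  rot[5] = zH89$quart
  rot[6] = H89$quartz
  rot[7] = 89$quartzH
  rot[8] = 9$quartzH8
  rot[9] = $quartzH89
Sorted (with $ < everything):
  sorted[0] = $quartzH89
  sorted[1] = 89$quartzH
  sorted[2] = 9$quartzH8
  sorted[3] = H89$quartz
  sorted[4] = artzH89$qu
  sorted[5] = quartzH89$
  sorted[6] = rtzH89$qua
  sorted[7] = tzH89$quar
  sorted[8] = uartzH89$q
  sorted[9] = zH89$quart
sorted[3] = H89$quartz

Answer: H89$quartz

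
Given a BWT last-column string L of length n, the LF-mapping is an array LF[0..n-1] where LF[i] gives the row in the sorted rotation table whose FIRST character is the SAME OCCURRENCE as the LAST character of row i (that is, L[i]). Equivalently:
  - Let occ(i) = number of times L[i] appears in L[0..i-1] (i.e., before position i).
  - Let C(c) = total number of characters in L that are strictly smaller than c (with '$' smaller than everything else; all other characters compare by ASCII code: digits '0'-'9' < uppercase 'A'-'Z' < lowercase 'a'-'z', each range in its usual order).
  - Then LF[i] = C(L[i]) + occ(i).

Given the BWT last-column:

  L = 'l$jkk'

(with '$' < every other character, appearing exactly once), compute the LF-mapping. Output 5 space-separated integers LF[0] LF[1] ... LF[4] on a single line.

Answer: 4 0 1 2 3

Derivation:
Char counts: '$':1, 'j':1, 'k':2, 'l':1
C (first-col start): C('$')=0, C('j')=1, C('k')=2, C('l')=4
L[0]='l': occ=0, LF[0]=C('l')+0=4+0=4
L[1]='$': occ=0, LF[1]=C('$')+0=0+0=0
L[2]='j': occ=0, LF[2]=C('j')+0=1+0=1
L[3]='k': occ=0, LF[3]=C('k')+0=2+0=2
L[4]='k': occ=1, LF[4]=C('k')+1=2+1=3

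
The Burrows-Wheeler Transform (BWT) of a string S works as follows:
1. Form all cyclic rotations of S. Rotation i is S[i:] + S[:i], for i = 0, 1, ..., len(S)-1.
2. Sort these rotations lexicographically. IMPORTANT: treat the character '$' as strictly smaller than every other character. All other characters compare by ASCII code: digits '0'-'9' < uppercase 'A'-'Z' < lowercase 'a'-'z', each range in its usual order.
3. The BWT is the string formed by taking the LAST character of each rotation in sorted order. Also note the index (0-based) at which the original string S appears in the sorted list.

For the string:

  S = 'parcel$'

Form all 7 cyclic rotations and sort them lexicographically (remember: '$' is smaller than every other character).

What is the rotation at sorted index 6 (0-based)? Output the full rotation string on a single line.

Answer: rcel$pa

Derivation:
All 7 rotations (rotation i = S[i:]+S[:i]):
  rot[0] = parcel$
  rot[1] = arcel$p
  rot[2] = rcel$pa
  rot[3] = cel$par
  rot[4] = el$parc
  rot[5] = l$parce
  rot[6] = $parcel
Sorted (with $ < everything):
  sorted[0] = $parcel
  sorted[1] = arcel$p
  sorted[2] = cel$par
  sorted[3] = el$parc
  sorted[4] = l$parce
  sorted[5] = parcel$
  sorted[6] = rcel$pa
sorted[6] = rcel$pa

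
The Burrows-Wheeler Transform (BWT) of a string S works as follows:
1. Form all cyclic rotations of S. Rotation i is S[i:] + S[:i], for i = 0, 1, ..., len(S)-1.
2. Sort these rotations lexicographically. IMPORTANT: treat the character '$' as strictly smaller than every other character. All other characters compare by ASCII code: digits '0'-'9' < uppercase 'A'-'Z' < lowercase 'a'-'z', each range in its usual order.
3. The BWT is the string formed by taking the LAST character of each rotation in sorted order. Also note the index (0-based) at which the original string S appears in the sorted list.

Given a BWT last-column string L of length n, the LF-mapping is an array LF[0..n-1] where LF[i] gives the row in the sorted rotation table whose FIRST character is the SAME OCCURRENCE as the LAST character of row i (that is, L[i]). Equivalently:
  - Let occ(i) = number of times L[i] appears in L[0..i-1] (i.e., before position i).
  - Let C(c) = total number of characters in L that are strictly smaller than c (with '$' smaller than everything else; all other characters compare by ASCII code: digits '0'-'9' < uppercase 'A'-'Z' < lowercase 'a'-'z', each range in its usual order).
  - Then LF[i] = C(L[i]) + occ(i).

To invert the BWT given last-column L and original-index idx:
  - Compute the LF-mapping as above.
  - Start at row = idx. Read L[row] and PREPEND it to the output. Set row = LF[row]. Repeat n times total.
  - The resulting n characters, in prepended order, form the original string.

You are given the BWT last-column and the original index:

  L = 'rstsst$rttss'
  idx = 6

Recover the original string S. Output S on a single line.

Answer: sttrsttsssr$

Derivation:
LF mapping: 1 3 8 4 5 9 0 2 10 11 6 7
Walk LF starting at row 6, prepending L[row]:
  step 1: row=6, L[6]='$', prepend. Next row=LF[6]=0
  step 2: row=0, L[0]='r', prepend. Next row=LF[0]=1
  step 3: row=1, L[1]='s', prepend. Next row=LF[1]=3
  step 4: row=3, L[3]='s', prepend. Next row=LF[3]=4
  step 5: row=4, L[4]='s', prepend. Next row=LF[4]=5
  step 6: row=5, L[5]='t', prepend. Next row=LF[5]=9
  step 7: row=9, L[9]='t', prepend. Next row=LF[9]=11
  step 8: row=11, L[11]='s', prepend. Next row=LF[11]=7
  step 9: row=7, L[7]='r', prepend. Next row=LF[7]=2
  step 10: row=2, L[2]='t', prepend. Next row=LF[2]=8
  step 11: row=8, L[8]='t', prepend. Next row=LF[8]=10
  step 12: row=10, L[10]='s', prepend. Next row=LF[10]=6
Reversed output: sttrsttsssr$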